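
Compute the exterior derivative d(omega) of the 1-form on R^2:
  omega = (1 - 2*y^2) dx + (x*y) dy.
d(omega) = (5*y) dx ∧ dy

For a 1-form omega = sum_i f_i dx_i, the exterior derivative is
  d(omega) = sum_{i < j} (∂f_j/∂x_i - ∂f_i/∂x_j) dx_i ∧ dx_j.
  coefficient of dx ∧ dy: ∂f_2/∂x - ∂f_1/∂y = ∂(x*y)/∂x - ∂(1 - 2*y^2)/∂y = 5*y
Assembling: d(omega) = (5*y) dx ∧ dy.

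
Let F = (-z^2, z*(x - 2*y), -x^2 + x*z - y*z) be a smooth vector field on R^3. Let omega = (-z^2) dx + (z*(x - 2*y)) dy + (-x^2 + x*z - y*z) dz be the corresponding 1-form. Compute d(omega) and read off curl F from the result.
d(omega) = (-x + 2*y - z) dy ∧ dz + (2*x - 3*z) dz ∧ dx + (z) dx ∧ dy; curl F = (-x + 2*y - z, 2*x - 3*z, z)

d omega = sum_{i<j} (∂f_j/∂x_i - ∂f_i/∂x_j) dx_i ∧ dx_j. Under the identification (dy ∧ dz, dz ∧ dx, dx ∧ dy) ↔ (e_x, e_y, e_z), the coefficients are exactly the components of curl F. Compute:
  ∂R/∂y - ∂Q/∂z = (-z) - (x - 2*y) = -x + 2*y - z
  ∂P/∂z - ∂R/∂x = (-2*z) - (-2*x + z) = 2*x - 3*z
  ∂Q/∂x - ∂P/∂y = (z) - (0) = z.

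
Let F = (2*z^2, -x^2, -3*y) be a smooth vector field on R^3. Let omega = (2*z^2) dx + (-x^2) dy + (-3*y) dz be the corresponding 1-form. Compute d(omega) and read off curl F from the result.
d(omega) = (-3) dy ∧ dz + (4*z) dz ∧ dx + (-2*x) dx ∧ dy; curl F = (-3, 4*z, -2*x)

d omega = sum_{i<j} (∂f_j/∂x_i - ∂f_i/∂x_j) dx_i ∧ dx_j. Under the identification (dy ∧ dz, dz ∧ dx, dx ∧ dy) ↔ (e_x, e_y, e_z), the coefficients are exactly the components of curl F. Compute:
  ∂R/∂y - ∂Q/∂z = (-3) - (0) = -3
  ∂P/∂z - ∂R/∂x = (4*z) - (0) = 4*z
  ∂Q/∂x - ∂P/∂y = (-2*x) - (0) = -2*x.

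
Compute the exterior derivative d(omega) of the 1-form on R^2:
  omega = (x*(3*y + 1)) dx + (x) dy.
d(omega) = (1 - 3*x) dx ∧ dy

For a 1-form omega = sum_i f_i dx_i, the exterior derivative is
  d(omega) = sum_{i < j} (∂f_j/∂x_i - ∂f_i/∂x_j) dx_i ∧ dx_j.
  coefficient of dx ∧ dy: ∂f_2/∂x - ∂f_1/∂y = ∂(x)/∂x - ∂(x*(3*y + 1))/∂y = 1 - 3*x
Assembling: d(omega) = (1 - 3*x) dx ∧ dy.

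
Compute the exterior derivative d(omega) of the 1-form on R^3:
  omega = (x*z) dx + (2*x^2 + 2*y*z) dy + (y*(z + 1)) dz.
d(omega) = (4*x) dx ∧ dy + (-x) dx ∧ dz + (-2*y + z + 1) dy ∧ dz

For a 1-form omega = sum_i f_i dx_i, the exterior derivative is
  d(omega) = sum_{i < j} (∂f_j/∂x_i - ∂f_i/∂x_j) dx_i ∧ dx_j.
  coefficient of dx ∧ dy: ∂f_2/∂x - ∂f_1/∂y = ∂(2*x^2 + 2*y*z)/∂x - ∂(x*z)/∂y = 4*x
  coefficient of dx ∧ dz: ∂f_3/∂x - ∂f_1/∂z = ∂(y*(z + 1))/∂x - ∂(x*z)/∂z = -x
  coefficient of dy ∧ dz: ∂f_3/∂y - ∂f_2/∂z = ∂(y*(z + 1))/∂y - ∂(2*x^2 + 2*y*z)/∂z = -2*y + z + 1
Assembling: d(omega) = (4*x) dx ∧ dy + (-x) dx ∧ dz + (-2*y + z + 1) dy ∧ dz.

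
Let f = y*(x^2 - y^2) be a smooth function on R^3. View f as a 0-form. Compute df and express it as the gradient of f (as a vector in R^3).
df = (2*x*y) dx + (x^2 - 3*y^2) dy + (0) dz; grad f = (2*x*y, x^2 - 3*y^2, 0)

For a 0-form f, d f = (∂f/∂x) dx + (∂f/∂y) dy + (∂f/∂z) dz. The components of the vector representation are exactly the entries of grad f in Cartesian coordinates:
  ∂f/∂x = 2*x*y
  ∂f/∂y = x^2 - 3*y^2
  ∂f/∂z = 0.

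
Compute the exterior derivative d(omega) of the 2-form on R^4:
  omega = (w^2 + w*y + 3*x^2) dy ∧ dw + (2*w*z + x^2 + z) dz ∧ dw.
d(omega) = (6*x) dx ∧ dy ∧ dw + (2*x) dx ∧ dz ∧ dw

For a 2-form omega = sum_{i<j} g_{ij} dx_i ∧ dx_j, the exterior derivative is
  d(omega) = sum_{i<j} d(g_{ij}) ∧ dx_i ∧ dx_j = sum_{i<j, k} (∂g_{ij}/∂x_k) dx_k ∧ dx_i ∧ dx_j.
Expand each term, using dx_k ∧ dx_i ∧ dx_j = sgn(permutation) dx_{(a)} ∧ dx_{(b)} ∧ dx_{(c)} with (a < b < c) sorted:
  d(w^2 + w*y + 3*x^2) includes (∂/∂x)(w^2 + w*y + 3*x^2) dx = (6*x) dx, which multiplied by dy ∧ dw gives (6*x) dx ∧ dy ∧ dw
  d(2*w*z + x^2 + z) includes (∂/∂x)(2*w*z + x^2 + z) dx = (2*x) dx, which multiplied by dz ∧ dw gives (2*x) dx ∧ dz ∧ dw
Collecting like 3-forms: d(omega) = (6*x) dx ∧ dy ∧ dw + (2*x) dx ∧ dz ∧ dw.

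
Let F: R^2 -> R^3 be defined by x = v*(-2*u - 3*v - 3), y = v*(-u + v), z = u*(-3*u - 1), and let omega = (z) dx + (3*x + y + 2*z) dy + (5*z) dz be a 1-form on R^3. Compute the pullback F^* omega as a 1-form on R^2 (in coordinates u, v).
F^* omega = (90*u^3 + 12*u^2*v + 45*u^2 + 7*u*v^2 + 4*u*v + 5*u + 8*v^3 + 9*v^2) du + (12*u^3 + 13*u^2*v + 13*u^2 - 6*u*v^2 + 11*u*v + 3*u - 16*v^3 - 18*v^2) dv

Using F^*(f dg) = (f ∘ F) d(g ∘ F), substitute each coordinate x_i by F_i(u, v) in f_i, and replace dx_i by d F_i = (∂F_i/∂u) du + (∂F_i/∂v) dv.
  For the x component: f_1(F) = u*(-3*u - 1); d F_1 = (-2*v) du + (-2*u - 6*v - 3) dv
  For the y component: f_2(F) = -6*u^2 - 7*u*v - 2*u - 8*v^2 - 9*v; d F_2 = (-v) du + (-u + 2*v) dv
  For the z component: f_3(F) = 5*u*(-3*u - 1); d F_3 = (-6*u - 1) du + (0) dv
Combining and collecting du, dv coefficients:
  coeff of du: 90*u^3 + 12*u^2*v + 45*u^2 + 7*u*v^2 + 4*u*v + 5*u + 8*v^3 + 9*v^2
  coeff of dv: 12*u^3 + 13*u^2*v + 13*u^2 - 6*u*v^2 + 11*u*v + 3*u - 16*v^3 - 18*v^2
F^* omega = (90*u^3 + 12*u^2*v + 45*u^2 + 7*u*v^2 + 4*u*v + 5*u + 8*v^3 + 9*v^2) du + (12*u^3 + 13*u^2*v + 13*u^2 - 6*u*v^2 + 11*u*v + 3*u - 16*v^3 - 18*v^2) dv.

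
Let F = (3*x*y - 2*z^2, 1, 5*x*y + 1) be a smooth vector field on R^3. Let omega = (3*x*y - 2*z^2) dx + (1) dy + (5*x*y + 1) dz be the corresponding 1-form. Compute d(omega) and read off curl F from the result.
d(omega) = (5*x) dy ∧ dz + (-5*y - 4*z) dz ∧ dx + (-3*x) dx ∧ dy; curl F = (5*x, -5*y - 4*z, -3*x)

d omega = sum_{i<j} (∂f_j/∂x_i - ∂f_i/∂x_j) dx_i ∧ dx_j. Under the identification (dy ∧ dz, dz ∧ dx, dx ∧ dy) ↔ (e_x, e_y, e_z), the coefficients are exactly the components of curl F. Compute:
  ∂R/∂y - ∂Q/∂z = (5*x) - (0) = 5*x
  ∂P/∂z - ∂R/∂x = (-4*z) - (5*y) = -5*y - 4*z
  ∂Q/∂x - ∂P/∂y = (0) - (3*x) = -3*x.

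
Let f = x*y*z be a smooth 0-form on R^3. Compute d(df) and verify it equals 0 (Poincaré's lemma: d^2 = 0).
d(df) = 0

Step 1: df = sum_i (∂f/∂x_i) dx_i = (y*z) dx + (x*z) dy + (x*y) dz.
Step 2: Apply d again. Using the 1-form formula, the coefficient of dx ∧ dy in d(df) is ∂^2 f/∂x ∂y - ∂^2 f/∂y ∂x = (z) - (z) = 0 (equality of mixed partials for smooth f).
Similarly for dx ∧ dz and dy ∧ dz — all coefficients vanish. So d(df) = 0.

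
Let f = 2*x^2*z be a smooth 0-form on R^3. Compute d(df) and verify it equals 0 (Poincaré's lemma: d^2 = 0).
d(df) = 0

Step 1: df = sum_i (∂f/∂x_i) dx_i = (4*x*z) dx + (0) dy + (2*x^2) dz.
Step 2: Apply d again. Using the 1-form formula, the coefficient of dx ∧ dy in d(df) is ∂^2 f/∂x ∂y - ∂^2 f/∂y ∂x = (0) - (0) = 0 (equality of mixed partials for smooth f).
Similarly for dx ∧ dz and dy ∧ dz — all coefficients vanish. So d(df) = 0.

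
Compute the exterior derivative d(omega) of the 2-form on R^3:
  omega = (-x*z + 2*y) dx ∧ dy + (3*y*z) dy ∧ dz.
d(omega) = (-x) dx ∧ dy ∧ dz

For a 2-form omega = sum_{i<j} g_{ij} dx_i ∧ dx_j, the exterior derivative is
  d(omega) = sum_{i<j} d(g_{ij}) ∧ dx_i ∧ dx_j = sum_{i<j, k} (∂g_{ij}/∂x_k) dx_k ∧ dx_i ∧ dx_j.
Expand each term, using dx_k ∧ dx_i ∧ dx_j = sgn(permutation) dx_{(a)} ∧ dx_{(b)} ∧ dx_{(c)} with (a < b < c) sorted:
  d(-x*z + 2*y) includes (∂/∂z)(-x*z + 2*y) dz = (-x) dz, which multiplied by dx ∧ dy gives (-x) dx ∧ dy ∧ dz
Collecting like 3-forms: d(omega) = (-x) dx ∧ dy ∧ dz.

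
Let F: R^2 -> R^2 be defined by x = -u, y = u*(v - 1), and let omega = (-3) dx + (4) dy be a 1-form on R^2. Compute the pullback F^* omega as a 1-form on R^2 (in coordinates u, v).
F^* omega = (4*v - 1) du + (4*u) dv

Using F^*(f dg) = (f ∘ F) d(g ∘ F), substitute each coordinate x_i by F_i(u, v) in f_i, and replace dx_i by d F_i = (∂F_i/∂u) du + (∂F_i/∂v) dv.
  For the x component: f_1(F) = -3; d F_1 = (-1) du + (0) dv
  For the y component: f_2(F) = 4; d F_2 = (v - 1) du + (u) dv
Combining and collecting du, dv coefficients:
  coeff of du: 4*v - 1
  coeff of dv: 4*u
F^* omega = (4*v - 1) du + (4*u) dv.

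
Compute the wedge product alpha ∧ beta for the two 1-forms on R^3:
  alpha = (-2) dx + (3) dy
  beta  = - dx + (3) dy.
alpha ∧ beta = (-3) dx ∧ dy

Distribute the wedge, using dx_i ∧ dx_j = -dx_j ∧ dx_i and dx_i ∧ dx_i = 0. For each pair (i, j) with i < j, the coefficient of dx_i ∧ dx_j in alpha ∧ beta is (alpha_i * beta_j - alpha_j * beta_i). Collecting: alpha ∧ beta = (-3) dx ∧ dy.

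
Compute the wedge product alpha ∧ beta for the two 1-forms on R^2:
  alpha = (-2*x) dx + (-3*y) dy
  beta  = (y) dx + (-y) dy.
alpha ∧ beta = (y*(2*x + 3*y)) dx ∧ dy

Distribute the wedge, using dx_i ∧ dx_j = -dx_j ∧ dx_i and dx_i ∧ dx_i = 0. For each pair (i, j) with i < j, the coefficient of dx_i ∧ dx_j in alpha ∧ beta is (alpha_i * beta_j - alpha_j * beta_i). Collecting: alpha ∧ beta = (y*(2*x + 3*y)) dx ∧ dy.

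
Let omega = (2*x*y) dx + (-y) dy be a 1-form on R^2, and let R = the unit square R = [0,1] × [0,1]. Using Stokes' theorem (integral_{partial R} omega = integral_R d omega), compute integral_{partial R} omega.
integral_(partial R) omega = -1

Stokes: integral_partial_R omega = integral_R d omega with d omega = (∂Q/∂x - ∂P/∂y) dx ∧ dy.
  ∂Q/∂x = 0
  ∂P/∂y = 2*x
  integrand = ∂Q/∂x - ∂P/∂y = -2*x.
Integrating over R: integral_0^1 integral_0^1 (-2*x) dx dy = -1.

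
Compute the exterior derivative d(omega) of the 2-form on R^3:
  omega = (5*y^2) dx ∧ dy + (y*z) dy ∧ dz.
d(omega) = 0

For a 2-form omega = sum_{i<j} g_{ij} dx_i ∧ dx_j, the exterior derivative is
  d(omega) = sum_{i<j} d(g_{ij}) ∧ dx_i ∧ dx_j = sum_{i<j, k} (∂g_{ij}/∂x_k) dx_k ∧ dx_i ∧ dx_j.
Expand each term, using dx_k ∧ dx_i ∧ dx_j = sgn(permutation) dx_{(a)} ∧ dx_{(b)} ∧ dx_{(c)} with (a < b < c) sorted:

Collecting like 3-forms: d(omega) = 0.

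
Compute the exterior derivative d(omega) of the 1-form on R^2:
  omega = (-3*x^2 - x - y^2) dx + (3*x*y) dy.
d(omega) = (5*y) dx ∧ dy

For a 1-form omega = sum_i f_i dx_i, the exterior derivative is
  d(omega) = sum_{i < j} (∂f_j/∂x_i - ∂f_i/∂x_j) dx_i ∧ dx_j.
  coefficient of dx ∧ dy: ∂f_2/∂x - ∂f_1/∂y = ∂(3*x*y)/∂x - ∂(-3*x^2 - x - y^2)/∂y = 5*y
Assembling: d(omega) = (5*y) dx ∧ dy.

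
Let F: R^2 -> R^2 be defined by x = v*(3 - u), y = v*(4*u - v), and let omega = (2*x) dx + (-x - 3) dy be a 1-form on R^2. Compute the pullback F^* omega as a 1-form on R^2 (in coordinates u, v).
F^* omega = (6*v*(u*v - 3*v - 2)) du + (6*u^2*v - 2*u*v^2 - 24*u*v - 12*u + 6*v^2 + 24*v) dv

Using F^*(f dg) = (f ∘ F) d(g ∘ F), substitute each coordinate x_i by F_i(u, v) in f_i, and replace dx_i by d F_i = (∂F_i/∂u) du + (∂F_i/∂v) dv.
  For the x component: f_1(F) = 2*v*(3 - u); d F_1 = (-v) du + (3 - u) dv
  For the y component: f_2(F) = u*v - 3*v - 3; d F_2 = (4*v) du + (4*u - 2*v) dv
Combining and collecting du, dv coefficients:
  coeff of du: 6*v*(u*v - 3*v - 2)
  coeff of dv: 6*u^2*v - 2*u*v^2 - 24*u*v - 12*u + 6*v^2 + 24*v
F^* omega = (6*v*(u*v - 3*v - 2)) du + (6*u^2*v - 2*u*v^2 - 24*u*v - 12*u + 6*v^2 + 24*v) dv.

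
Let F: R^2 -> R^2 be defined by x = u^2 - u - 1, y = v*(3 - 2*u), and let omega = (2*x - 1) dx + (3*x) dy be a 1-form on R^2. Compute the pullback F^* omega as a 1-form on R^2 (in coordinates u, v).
F^* omega = (4*u^3 - 6*u^2*v - 6*u^2 + 6*u*v - 4*u + 6*v + 3) du + (-6*u^3 + 15*u^2 - 3*u - 9) dv

Using F^*(f dg) = (f ∘ F) d(g ∘ F), substitute each coordinate x_i by F_i(u, v) in f_i, and replace dx_i by d F_i = (∂F_i/∂u) du + (∂F_i/∂v) dv.
  For the x component: f_1(F) = 2*u^2 - 2*u - 3; d F_1 = (2*u - 1) du + (0) dv
  For the y component: f_2(F) = 3*u^2 - 3*u - 3; d F_2 = (-2*v) du + (3 - 2*u) dv
Combining and collecting du, dv coefficients:
  coeff of du: 4*u^3 - 6*u^2*v - 6*u^2 + 6*u*v - 4*u + 6*v + 3
  coeff of dv: -6*u^3 + 15*u^2 - 3*u - 9
F^* omega = (4*u^3 - 6*u^2*v - 6*u^2 + 6*u*v - 4*u + 6*v + 3) du + (-6*u^3 + 15*u^2 - 3*u - 9) dv.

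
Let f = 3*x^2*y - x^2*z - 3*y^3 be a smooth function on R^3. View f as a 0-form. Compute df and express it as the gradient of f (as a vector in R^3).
df = (2*x*(3*y - z)) dx + (3*x^2 - 9*y^2) dy + (-x^2) dz; grad f = (2*x*(3*y - z), 3*x^2 - 9*y^2, -x^2)

For a 0-form f, d f = (∂f/∂x) dx + (∂f/∂y) dy + (∂f/∂z) dz. The components of the vector representation are exactly the entries of grad f in Cartesian coordinates:
  ∂f/∂x = 2*x*(3*y - z)
  ∂f/∂y = 3*x^2 - 9*y^2
  ∂f/∂z = -x^2.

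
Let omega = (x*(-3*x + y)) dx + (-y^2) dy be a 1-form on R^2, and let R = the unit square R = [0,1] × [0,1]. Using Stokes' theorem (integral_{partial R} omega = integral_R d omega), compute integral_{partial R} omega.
integral_(partial R) omega = -1/2

Stokes: integral_partial_R omega = integral_R d omega with d omega = (∂Q/∂x - ∂P/∂y) dx ∧ dy.
  ∂Q/∂x = 0
  ∂P/∂y = x
  integrand = ∂Q/∂x - ∂P/∂y = -x.
Integrating over R: integral_0^1 integral_0^1 (-x) dx dy = -1/2.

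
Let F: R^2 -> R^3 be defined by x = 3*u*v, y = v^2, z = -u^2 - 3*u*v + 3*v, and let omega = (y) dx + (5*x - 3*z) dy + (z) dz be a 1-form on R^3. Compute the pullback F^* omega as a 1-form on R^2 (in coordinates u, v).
F^* omega = (2*u^3 + 9*u^2*v + 9*u*v^2 - 6*u*v + 3*v^3 - 9*v^2) du + (3*u^3 + 15*u^2*v - 3*u^2 + 51*u*v^2 - 18*u*v - 18*v^2 + 9*v) dv

Using F^*(f dg) = (f ∘ F) d(g ∘ F), substitute each coordinate x_i by F_i(u, v) in f_i, and replace dx_i by d F_i = (∂F_i/∂u) du + (∂F_i/∂v) dv.
  For the x component: f_1(F) = v^2; d F_1 = (3*v) du + (3*u) dv
  For the y component: f_2(F) = 3*u^2 + 24*u*v - 9*v; d F_2 = (0) du + (2*v) dv
  For the z component: f_3(F) = -u^2 - 3*u*v + 3*v; d F_3 = (-2*u - 3*v) du + (3 - 3*u) dv
Combining and collecting du, dv coefficients:
  coeff of du: 2*u^3 + 9*u^2*v + 9*u*v^2 - 6*u*v + 3*v^3 - 9*v^2
  coeff of dv: 3*u^3 + 15*u^2*v - 3*u^2 + 51*u*v^2 - 18*u*v - 18*v^2 + 9*v
F^* omega = (2*u^3 + 9*u^2*v + 9*u*v^2 - 6*u*v + 3*v^3 - 9*v^2) du + (3*u^3 + 15*u^2*v - 3*u^2 + 51*u*v^2 - 18*u*v - 18*v^2 + 9*v) dv.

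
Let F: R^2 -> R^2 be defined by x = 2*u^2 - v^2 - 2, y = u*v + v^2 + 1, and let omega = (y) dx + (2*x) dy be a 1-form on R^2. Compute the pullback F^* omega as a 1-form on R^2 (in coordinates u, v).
F^* omega = (8*u^2*v + 4*u*v^2 + 4*u - 2*v^3 - 4*v) du + (4*u^3 + 8*u^2*v - 4*u*v^2 - 4*u - 6*v^3 - 10*v) dv

Using F^*(f dg) = (f ∘ F) d(g ∘ F), substitute each coordinate x_i by F_i(u, v) in f_i, and replace dx_i by d F_i = (∂F_i/∂u) du + (∂F_i/∂v) dv.
  For the x component: f_1(F) = u*v + v^2 + 1; d F_1 = (4*u) du + (-2*v) dv
  For the y component: f_2(F) = 4*u^2 - 2*v^2 - 4; d F_2 = (v) du + (u + 2*v) dv
Combining and collecting du, dv coefficients:
  coeff of du: 8*u^2*v + 4*u*v^2 + 4*u - 2*v^3 - 4*v
  coeff of dv: 4*u^3 + 8*u^2*v - 4*u*v^2 - 4*u - 6*v^3 - 10*v
F^* omega = (8*u^2*v + 4*u*v^2 + 4*u - 2*v^3 - 4*v) du + (4*u^3 + 8*u^2*v - 4*u*v^2 - 4*u - 6*v^3 - 10*v) dv.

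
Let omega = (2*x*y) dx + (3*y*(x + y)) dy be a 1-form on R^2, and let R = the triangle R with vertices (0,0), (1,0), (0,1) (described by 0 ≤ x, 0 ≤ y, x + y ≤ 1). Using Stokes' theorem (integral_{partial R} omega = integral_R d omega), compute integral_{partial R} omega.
integral_(partial R) omega = 1/6

Stokes: integral_partial_R omega = integral_R d omega with d omega = (∂Q/∂x - ∂P/∂y) dx ∧ dy.
  ∂Q/∂x = 3*y
  ∂P/∂y = 2*x
  integrand = ∂Q/∂x - ∂P/∂y = -2*x + 3*y.
Integrating over R: integral_0^1 integral_0^{1-x} (-2*x + 3*y) dy dx = 1/6.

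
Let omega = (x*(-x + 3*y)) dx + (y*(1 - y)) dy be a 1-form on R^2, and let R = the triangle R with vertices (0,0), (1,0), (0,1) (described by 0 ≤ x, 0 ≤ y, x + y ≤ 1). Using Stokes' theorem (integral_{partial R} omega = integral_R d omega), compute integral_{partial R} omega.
integral_(partial R) omega = -1/2

Stokes: integral_partial_R omega = integral_R d omega with d omega = (∂Q/∂x - ∂P/∂y) dx ∧ dy.
  ∂Q/∂x = 0
  ∂P/∂y = 3*x
  integrand = ∂Q/∂x - ∂P/∂y = -3*x.
Integrating over R: integral_0^1 integral_0^{1-x} (-3*x) dy dx = -1/2.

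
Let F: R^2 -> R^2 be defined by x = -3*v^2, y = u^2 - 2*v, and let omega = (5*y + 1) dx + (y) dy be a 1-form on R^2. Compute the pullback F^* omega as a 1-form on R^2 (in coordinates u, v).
F^* omega = (2*u*(u^2 - 2*v)) du + (-30*u^2*v - 2*u^2 + 60*v^2 - 2*v) dv

Using F^*(f dg) = (f ∘ F) d(g ∘ F), substitute each coordinate x_i by F_i(u, v) in f_i, and replace dx_i by d F_i = (∂F_i/∂u) du + (∂F_i/∂v) dv.
  For the x component: f_1(F) = 5*u^2 - 10*v + 1; d F_1 = (0) du + (-6*v) dv
  For the y component: f_2(F) = u^2 - 2*v; d F_2 = (2*u) du + (-2) dv
Combining and collecting du, dv coefficients:
  coeff of du: 2*u*(u^2 - 2*v)
  coeff of dv: -30*u^2*v - 2*u^2 + 60*v^2 - 2*v
F^* omega = (2*u*(u^2 - 2*v)) du + (-30*u^2*v - 2*u^2 + 60*v^2 - 2*v) dv.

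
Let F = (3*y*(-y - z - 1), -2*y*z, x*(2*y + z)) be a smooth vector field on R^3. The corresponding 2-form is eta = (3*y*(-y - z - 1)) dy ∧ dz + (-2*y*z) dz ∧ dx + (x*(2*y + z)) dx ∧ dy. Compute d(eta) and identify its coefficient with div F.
d(eta) = (x - 2*z) dx ∧ dy ∧ dz; div F = x - 2*z

For a 2-form in R^3 of the form above, applying d gives a 3-form with coefficient ∂P/∂x + ∂Q/∂y + ∂R/∂z:
  ∂P/∂x = 0
  ∂Q/∂y = -2*z
  ∂R/∂z = x
Sum = x - 2*z, which is exactly div F.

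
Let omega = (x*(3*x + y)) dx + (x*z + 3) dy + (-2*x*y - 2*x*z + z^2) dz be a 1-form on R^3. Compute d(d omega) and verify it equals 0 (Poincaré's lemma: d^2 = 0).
d(d omega) = 0

Step 1: d omega = sum_{i<j} (∂f_j/∂x_i - ∂f_i/∂x_j) dx_i ∧ dx_j:
  coeff of dx ∧ dy: -x + z
  coeff of dx ∧ dz: -2*y - 2*z
  coeff of dy ∧ dz: -3*x
Step 2: Apply d again to each 2-form coefficient. The only possible 3-form in R^3 is dx ∧ dy ∧ dz, with coefficient
  ∂(coeff of dy∧dz)/∂x - ∂(coeff of dx∧dz)/∂y + ∂(coeff of dx∧dy)/∂z
  = ∂/∂x (-3*x) - ∂/∂y (-2*y - 2*z) + ∂/∂z (-x + z).
Each of these terms simplifies to sums of mixed partials that cancel in pairs. The result is 0 (by equality of mixed partials for smooth functions — Schwarz / Clairaut).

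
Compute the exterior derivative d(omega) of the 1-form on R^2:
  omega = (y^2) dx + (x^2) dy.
d(omega) = (2*x - 2*y) dx ∧ dy

For a 1-form omega = sum_i f_i dx_i, the exterior derivative is
  d(omega) = sum_{i < j} (∂f_j/∂x_i - ∂f_i/∂x_j) dx_i ∧ dx_j.
  coefficient of dx ∧ dy: ∂f_2/∂x - ∂f_1/∂y = ∂(x^2)/∂x - ∂(y^2)/∂y = 2*x - 2*y
Assembling: d(omega) = (2*x - 2*y) dx ∧ dy.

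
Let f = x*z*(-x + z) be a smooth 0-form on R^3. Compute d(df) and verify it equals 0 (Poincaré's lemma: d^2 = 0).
d(df) = 0

Step 1: df = sum_i (∂f/∂x_i) dx_i = (z*(-2*x + z)) dx + (0) dy + (x*(-x + 2*z)) dz.
Step 2: Apply d again. Using the 1-form formula, the coefficient of dx ∧ dy in d(df) is ∂^2 f/∂x ∂y - ∂^2 f/∂y ∂x = (0) - (0) = 0 (equality of mixed partials for smooth f).
Similarly for dx ∧ dz and dy ∧ dz — all coefficients vanish. So d(df) = 0.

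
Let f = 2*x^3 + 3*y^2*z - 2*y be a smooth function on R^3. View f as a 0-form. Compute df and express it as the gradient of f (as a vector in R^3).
df = (6*x^2) dx + (6*y*z - 2) dy + (3*y^2) dz; grad f = (6*x^2, 6*y*z - 2, 3*y^2)

For a 0-form f, d f = (∂f/∂x) dx + (∂f/∂y) dy + (∂f/∂z) dz. The components of the vector representation are exactly the entries of grad f in Cartesian coordinates:
  ∂f/∂x = 6*x^2
  ∂f/∂y = 6*y*z - 2
  ∂f/∂z = 3*y^2.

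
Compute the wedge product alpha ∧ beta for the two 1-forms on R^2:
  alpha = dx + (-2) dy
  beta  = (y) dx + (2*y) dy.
alpha ∧ beta = (4*y) dx ∧ dy

Distribute the wedge, using dx_i ∧ dx_j = -dx_j ∧ dx_i and dx_i ∧ dx_i = 0. For each pair (i, j) with i < j, the coefficient of dx_i ∧ dx_j in alpha ∧ beta is (alpha_i * beta_j - alpha_j * beta_i). Collecting: alpha ∧ beta = (4*y) dx ∧ dy.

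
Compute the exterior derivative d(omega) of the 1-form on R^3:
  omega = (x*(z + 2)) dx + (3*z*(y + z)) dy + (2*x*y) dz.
d(omega) = (-x + 2*y) dx ∧ dz + (2*x - 3*y - 6*z) dy ∧ dz

For a 1-form omega = sum_i f_i dx_i, the exterior derivative is
  d(omega) = sum_{i < j} (∂f_j/∂x_i - ∂f_i/∂x_j) dx_i ∧ dx_j.
  coefficient of dx ∧ dz: ∂f_3/∂x - ∂f_1/∂z = ∂(2*x*y)/∂x - ∂(x*(z + 2))/∂z = -x + 2*y
  coefficient of dy ∧ dz: ∂f_3/∂y - ∂f_2/∂z = ∂(2*x*y)/∂y - ∂(3*z*(y + z))/∂z = 2*x - 3*y - 6*z
Assembling: d(omega) = (-x + 2*y) dx ∧ dz + (2*x - 3*y - 6*z) dy ∧ dz.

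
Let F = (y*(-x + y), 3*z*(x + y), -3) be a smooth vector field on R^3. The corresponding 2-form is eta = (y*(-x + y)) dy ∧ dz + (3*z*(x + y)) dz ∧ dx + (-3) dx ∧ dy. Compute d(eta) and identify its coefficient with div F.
d(eta) = (-y + 3*z) dx ∧ dy ∧ dz; div F = -y + 3*z

For a 2-form in R^3 of the form above, applying d gives a 3-form with coefficient ∂P/∂x + ∂Q/∂y + ∂R/∂z:
  ∂P/∂x = -y
  ∂Q/∂y = 3*z
  ∂R/∂z = 0
Sum = -y + 3*z, which is exactly div F.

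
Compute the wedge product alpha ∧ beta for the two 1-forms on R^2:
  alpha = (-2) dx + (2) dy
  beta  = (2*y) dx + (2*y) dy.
alpha ∧ beta = (-8*y) dx ∧ dy

Distribute the wedge, using dx_i ∧ dx_j = -dx_j ∧ dx_i and dx_i ∧ dx_i = 0. For each pair (i, j) with i < j, the coefficient of dx_i ∧ dx_j in alpha ∧ beta is (alpha_i * beta_j - alpha_j * beta_i). Collecting: alpha ∧ beta = (-8*y) dx ∧ dy.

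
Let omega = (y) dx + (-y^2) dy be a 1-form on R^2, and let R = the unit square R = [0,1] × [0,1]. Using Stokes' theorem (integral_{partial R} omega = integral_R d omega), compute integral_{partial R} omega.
integral_(partial R) omega = -1

Stokes: integral_partial_R omega = integral_R d omega with d omega = (∂Q/∂x - ∂P/∂y) dx ∧ dy.
  ∂Q/∂x = 0
  ∂P/∂y = 1
  integrand = ∂Q/∂x - ∂P/∂y = -1.
Integrating over R: integral_0^1 integral_0^1 (-1) dx dy = -1.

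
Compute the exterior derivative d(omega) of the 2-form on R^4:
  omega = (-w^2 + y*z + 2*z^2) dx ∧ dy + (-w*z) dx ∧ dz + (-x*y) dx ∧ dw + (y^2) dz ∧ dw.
d(omega) = (y + 4*z) dx ∧ dy ∧ dz + (-2*w + x) dx ∧ dy ∧ dw + (-z) dx ∧ dz ∧ dw + (2*y) dy ∧ dz ∧ dw

For a 2-form omega = sum_{i<j} g_{ij} dx_i ∧ dx_j, the exterior derivative is
  d(omega) = sum_{i<j} d(g_{ij}) ∧ dx_i ∧ dx_j = sum_{i<j, k} (∂g_{ij}/∂x_k) dx_k ∧ dx_i ∧ dx_j.
Expand each term, using dx_k ∧ dx_i ∧ dx_j = sgn(permutation) dx_{(a)} ∧ dx_{(b)} ∧ dx_{(c)} with (a < b < c) sorted:
  d(-w^2 + y*z + 2*z^2) includes (∂/∂z)(-w^2 + y*z + 2*z^2) dz = (y + 4*z) dz, which multiplied by dx ∧ dy gives (y + 4*z) dx ∧ dy ∧ dz
  d(-w^2 + y*z + 2*z^2) includes (∂/∂w)(-w^2 + y*z + 2*z^2) dw = (-2*w) dw, which multiplied by dx ∧ dy gives (-2*w) dx ∧ dy ∧ dw
  d(-w*z) includes (∂/∂w)(-w*z) dw = (-z) dw, which multiplied by dx ∧ dz gives (-z) dx ∧ dz ∧ dw
  d(-x*y) includes (∂/∂y)(-x*y) dy = (-x) dy, which multiplied by dx ∧ dw gives (x) dx ∧ dy ∧ dw
  d(y^2) includes (∂/∂y)(y^2) dy = (2*y) dy, which multiplied by dz ∧ dw gives (2*y) dy ∧ dz ∧ dw
Collecting like 3-forms: d(omega) = (y + 4*z) dx ∧ dy ∧ dz + (-2*w + x) dx ∧ dy ∧ dw + (-z) dx ∧ dz ∧ dw + (2*y) dy ∧ dz ∧ dw.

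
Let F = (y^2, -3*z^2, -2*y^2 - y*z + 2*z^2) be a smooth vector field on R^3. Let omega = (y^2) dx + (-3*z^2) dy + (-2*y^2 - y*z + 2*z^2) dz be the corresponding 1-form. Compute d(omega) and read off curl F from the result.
d(omega) = (-4*y + 5*z) dy ∧ dz + (0) dz ∧ dx + (-2*y) dx ∧ dy; curl F = (-4*y + 5*z, 0, -2*y)

d omega = sum_{i<j} (∂f_j/∂x_i - ∂f_i/∂x_j) dx_i ∧ dx_j. Under the identification (dy ∧ dz, dz ∧ dx, dx ∧ dy) ↔ (e_x, e_y, e_z), the coefficients are exactly the components of curl F. Compute:
  ∂R/∂y - ∂Q/∂z = (-4*y - z) - (-6*z) = -4*y + 5*z
  ∂P/∂z - ∂R/∂x = (0) - (0) = 0
  ∂Q/∂x - ∂P/∂y = (0) - (2*y) = -2*y.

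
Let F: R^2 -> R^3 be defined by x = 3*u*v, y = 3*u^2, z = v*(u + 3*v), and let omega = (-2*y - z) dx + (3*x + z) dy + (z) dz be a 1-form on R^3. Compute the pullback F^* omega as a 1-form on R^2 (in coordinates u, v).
F^* omega = (2*v*(21*u^2 + 8*u*v - 3*v^2)) du + (-18*u^3 - 2*u^2*v + 18*v^3) dv

Using F^*(f dg) = (f ∘ F) d(g ∘ F), substitute each coordinate x_i by F_i(u, v) in f_i, and replace dx_i by d F_i = (∂F_i/∂u) du + (∂F_i/∂v) dv.
  For the x component: f_1(F) = -6*u^2 - u*v - 3*v^2; d F_1 = (3*v) du + (3*u) dv
  For the y component: f_2(F) = v*(10*u + 3*v); d F_2 = (6*u) du + (0) dv
  For the z component: f_3(F) = v*(u + 3*v); d F_3 = (v) du + (u + 6*v) dv
Combining and collecting du, dv coefficients:
  coeff of du: 2*v*(21*u^2 + 8*u*v - 3*v^2)
  coeff of dv: -18*u^3 - 2*u^2*v + 18*v^3
F^* omega = (2*v*(21*u^2 + 8*u*v - 3*v^2)) du + (-18*u^3 - 2*u^2*v + 18*v^3) dv.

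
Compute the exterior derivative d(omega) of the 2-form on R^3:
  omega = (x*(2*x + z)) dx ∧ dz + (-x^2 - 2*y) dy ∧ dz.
d(omega) = (-2*x) dx ∧ dy ∧ dz

For a 2-form omega = sum_{i<j} g_{ij} dx_i ∧ dx_j, the exterior derivative is
  d(omega) = sum_{i<j} d(g_{ij}) ∧ dx_i ∧ dx_j = sum_{i<j, k} (∂g_{ij}/∂x_k) dx_k ∧ dx_i ∧ dx_j.
Expand each term, using dx_k ∧ dx_i ∧ dx_j = sgn(permutation) dx_{(a)} ∧ dx_{(b)} ∧ dx_{(c)} with (a < b < c) sorted:
  d(-x^2 - 2*y) includes (∂/∂x)(-x^2 - 2*y) dx = (-2*x) dx, which multiplied by dy ∧ dz gives (-2*x) dx ∧ dy ∧ dz
Collecting like 3-forms: d(omega) = (-2*x) dx ∧ dy ∧ dz.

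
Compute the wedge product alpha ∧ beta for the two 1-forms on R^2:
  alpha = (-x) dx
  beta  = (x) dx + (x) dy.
alpha ∧ beta = (-x^2) dx ∧ dy

Distribute the wedge, using dx_i ∧ dx_j = -dx_j ∧ dx_i and dx_i ∧ dx_i = 0. For each pair (i, j) with i < j, the coefficient of dx_i ∧ dx_j in alpha ∧ beta is (alpha_i * beta_j - alpha_j * beta_i). Collecting: alpha ∧ beta = (-x^2) dx ∧ dy.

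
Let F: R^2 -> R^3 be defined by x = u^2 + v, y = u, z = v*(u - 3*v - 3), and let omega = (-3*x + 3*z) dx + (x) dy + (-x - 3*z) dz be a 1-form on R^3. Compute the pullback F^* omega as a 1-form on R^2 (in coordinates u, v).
F^* omega = (-6*u^3 + 5*u^2*v + u^2 - 21*u*v^2 - 24*u*v + 9*v^3 + 8*v^2 + v) du + (-u^3 + 3*u^2*v + 27*u*v^2 + 20*u*v - 54*v^3 - 84*v^2 - 36*v) dv

Using F^*(f dg) = (f ∘ F) d(g ∘ F), substitute each coordinate x_i by F_i(u, v) in f_i, and replace dx_i by d F_i = (∂F_i/∂u) du + (∂F_i/∂v) dv.
  For the x component: f_1(F) = -3*u^2 + 3*u*v - 9*v^2 - 12*v; d F_1 = (2*u) du + (1) dv
  For the y component: f_2(F) = u^2 + v; d F_2 = (1) du + (0) dv
  For the z component: f_3(F) = -u^2 - 3*u*v + 9*v^2 + 8*v; d F_3 = (v) du + (u - 6*v - 3) dv
Combining and collecting du, dv coefficients:
  coeff of du: -6*u^3 + 5*u^2*v + u^2 - 21*u*v^2 - 24*u*v + 9*v^3 + 8*v^2 + v
  coeff of dv: -u^3 + 3*u^2*v + 27*u*v^2 + 20*u*v - 54*v^3 - 84*v^2 - 36*v
F^* omega = (-6*u^3 + 5*u^2*v + u^2 - 21*u*v^2 - 24*u*v + 9*v^3 + 8*v^2 + v) du + (-u^3 + 3*u^2*v + 27*u*v^2 + 20*u*v - 54*v^3 - 84*v^2 - 36*v) dv.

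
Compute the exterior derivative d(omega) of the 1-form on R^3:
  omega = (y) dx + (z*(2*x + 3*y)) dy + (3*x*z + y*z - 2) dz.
d(omega) = (2*z - 1) dx ∧ dy + (3*z) dx ∧ dz + (-2*x - 3*y + z) dy ∧ dz

For a 1-form omega = sum_i f_i dx_i, the exterior derivative is
  d(omega) = sum_{i < j} (∂f_j/∂x_i - ∂f_i/∂x_j) dx_i ∧ dx_j.
  coefficient of dx ∧ dy: ∂f_2/∂x - ∂f_1/∂y = ∂(z*(2*x + 3*y))/∂x - ∂(y)/∂y = 2*z - 1
  coefficient of dx ∧ dz: ∂f_3/∂x - ∂f_1/∂z = ∂(3*x*z + y*z - 2)/∂x - ∂(y)/∂z = 3*z
  coefficient of dy ∧ dz: ∂f_3/∂y - ∂f_2/∂z = ∂(3*x*z + y*z - 2)/∂y - ∂(z*(2*x + 3*y))/∂z = -2*x - 3*y + z
Assembling: d(omega) = (2*z - 1) dx ∧ dy + (3*z) dx ∧ dz + (-2*x - 3*y + z) dy ∧ dz.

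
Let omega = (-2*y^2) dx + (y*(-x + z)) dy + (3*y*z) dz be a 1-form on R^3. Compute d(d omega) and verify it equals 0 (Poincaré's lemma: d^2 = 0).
d(d omega) = 0

Step 1: d omega = sum_{i<j} (∂f_j/∂x_i - ∂f_i/∂x_j) dx_i ∧ dx_j:
  coeff of dx ∧ dy: 3*y
  coeff of dx ∧ dz: 0
  coeff of dy ∧ dz: -y + 3*z
Step 2: Apply d again to each 2-form coefficient. The only possible 3-form in R^3 is dx ∧ dy ∧ dz, with coefficient
  ∂(coeff of dy∧dz)/∂x - ∂(coeff of dx∧dz)/∂y + ∂(coeff of dx∧dy)/∂z
  = ∂/∂x (-y + 3*z) - ∂/∂y (0) + ∂/∂z (3*y).
Each of these terms simplifies to sums of mixed partials that cancel in pairs. The result is 0 (by equality of mixed partials for smooth functions — Schwarz / Clairaut).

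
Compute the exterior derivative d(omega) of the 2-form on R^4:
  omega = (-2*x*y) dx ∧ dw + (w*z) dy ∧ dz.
d(omega) = (2*x) dx ∧ dy ∧ dw + (z) dy ∧ dz ∧ dw

For a 2-form omega = sum_{i<j} g_{ij} dx_i ∧ dx_j, the exterior derivative is
  d(omega) = sum_{i<j} d(g_{ij}) ∧ dx_i ∧ dx_j = sum_{i<j, k} (∂g_{ij}/∂x_k) dx_k ∧ dx_i ∧ dx_j.
Expand each term, using dx_k ∧ dx_i ∧ dx_j = sgn(permutation) dx_{(a)} ∧ dx_{(b)} ∧ dx_{(c)} with (a < b < c) sorted:
  d(-2*x*y) includes (∂/∂y)(-2*x*y) dy = (-2*x) dy, which multiplied by dx ∧ dw gives (2*x) dx ∧ dy ∧ dw
  d(w*z) includes (∂/∂w)(w*z) dw = (z) dw, which multiplied by dy ∧ dz gives (z) dy ∧ dz ∧ dw
Collecting like 3-forms: d(omega) = (2*x) dx ∧ dy ∧ dw + (z) dy ∧ dz ∧ dw.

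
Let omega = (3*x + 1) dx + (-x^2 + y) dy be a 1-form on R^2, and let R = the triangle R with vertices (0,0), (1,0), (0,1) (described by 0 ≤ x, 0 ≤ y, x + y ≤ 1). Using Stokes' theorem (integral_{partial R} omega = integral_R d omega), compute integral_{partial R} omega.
integral_(partial R) omega = -1/3

Stokes: integral_partial_R omega = integral_R d omega with d omega = (∂Q/∂x - ∂P/∂y) dx ∧ dy.
  ∂Q/∂x = -2*x
  ∂P/∂y = 0
  integrand = ∂Q/∂x - ∂P/∂y = -2*x.
Integrating over R: integral_0^1 integral_0^{1-x} (-2*x) dy dx = -1/3.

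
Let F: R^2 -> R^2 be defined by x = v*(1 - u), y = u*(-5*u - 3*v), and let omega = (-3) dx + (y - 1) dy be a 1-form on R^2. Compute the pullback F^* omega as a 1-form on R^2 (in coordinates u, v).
F^* omega = (50*u^3 + 45*u^2*v + 9*u*v^2 + 10*u + 6*v) du + (15*u^3 + 9*u^2*v + 6*u - 3) dv

Using F^*(f dg) = (f ∘ F) d(g ∘ F), substitute each coordinate x_i by F_i(u, v) in f_i, and replace dx_i by d F_i = (∂F_i/∂u) du + (∂F_i/∂v) dv.
  For the x component: f_1(F) = -3; d F_1 = (-v) du + (1 - u) dv
  For the y component: f_2(F) = -5*u^2 - 3*u*v - 1; d F_2 = (-10*u - 3*v) du + (-3*u) dv
Combining and collecting du, dv coefficients:
  coeff of du: 50*u^3 + 45*u^2*v + 9*u*v^2 + 10*u + 6*v
  coeff of dv: 15*u^3 + 9*u^2*v + 6*u - 3
F^* omega = (50*u^3 + 45*u^2*v + 9*u*v^2 + 10*u + 6*v) du + (15*u^3 + 9*u^2*v + 6*u - 3) dv.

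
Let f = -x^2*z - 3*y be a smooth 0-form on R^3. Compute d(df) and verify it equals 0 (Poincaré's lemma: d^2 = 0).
d(df) = 0

Step 1: df = sum_i (∂f/∂x_i) dx_i = (-2*x*z) dx + (-3) dy + (-x^2) dz.
Step 2: Apply d again. Using the 1-form formula, the coefficient of dx ∧ dy in d(df) is ∂^2 f/∂x ∂y - ∂^2 f/∂y ∂x = (0) - (0) = 0 (equality of mixed partials for smooth f).
Similarly for dx ∧ dz and dy ∧ dz — all coefficients vanish. So d(df) = 0.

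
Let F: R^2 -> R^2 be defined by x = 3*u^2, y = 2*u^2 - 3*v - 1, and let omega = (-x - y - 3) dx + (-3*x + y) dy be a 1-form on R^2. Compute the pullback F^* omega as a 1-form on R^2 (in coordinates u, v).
F^* omega = (2*u*(-29*u^2 + 3*v - 8)) du + (21*u^2 + 9*v + 3) dv

Using F^*(f dg) = (f ∘ F) d(g ∘ F), substitute each coordinate x_i by F_i(u, v) in f_i, and replace dx_i by d F_i = (∂F_i/∂u) du + (∂F_i/∂v) dv.
  For the x component: f_1(F) = -5*u^2 + 3*v - 2; d F_1 = (6*u) du + (0) dv
  For the y component: f_2(F) = -7*u^2 - 3*v - 1; d F_2 = (4*u) du + (-3) dv
Combining and collecting du, dv coefficients:
  coeff of du: 2*u*(-29*u^2 + 3*v - 8)
  coeff of dv: 21*u^2 + 9*v + 3
F^* omega = (2*u*(-29*u^2 + 3*v - 8)) du + (21*u^2 + 9*v + 3) dv.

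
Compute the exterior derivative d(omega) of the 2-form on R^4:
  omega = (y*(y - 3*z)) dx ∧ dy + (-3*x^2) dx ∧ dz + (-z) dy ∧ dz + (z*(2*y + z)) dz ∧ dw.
d(omega) = (-3*y) dx ∧ dy ∧ dz + (2*z) dy ∧ dz ∧ dw

For a 2-form omega = sum_{i<j} g_{ij} dx_i ∧ dx_j, the exterior derivative is
  d(omega) = sum_{i<j} d(g_{ij}) ∧ dx_i ∧ dx_j = sum_{i<j, k} (∂g_{ij}/∂x_k) dx_k ∧ dx_i ∧ dx_j.
Expand each term, using dx_k ∧ dx_i ∧ dx_j = sgn(permutation) dx_{(a)} ∧ dx_{(b)} ∧ dx_{(c)} with (a < b < c) sorted:
  d(y*(y - 3*z)) includes (∂/∂z)(y*(y - 3*z)) dz = (-3*y) dz, which multiplied by dx ∧ dy gives (-3*y) dx ∧ dy ∧ dz
  d(z*(2*y + z)) includes (∂/∂y)(z*(2*y + z)) dy = (2*z) dy, which multiplied by dz ∧ dw gives (2*z) dy ∧ dz ∧ dw
Collecting like 3-forms: d(omega) = (-3*y) dx ∧ dy ∧ dz + (2*z) dy ∧ dz ∧ dw.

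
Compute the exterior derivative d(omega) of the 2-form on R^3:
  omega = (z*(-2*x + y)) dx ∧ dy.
d(omega) = (-2*x + y) dx ∧ dy ∧ dz

For a 2-form omega = sum_{i<j} g_{ij} dx_i ∧ dx_j, the exterior derivative is
  d(omega) = sum_{i<j} d(g_{ij}) ∧ dx_i ∧ dx_j = sum_{i<j, k} (∂g_{ij}/∂x_k) dx_k ∧ dx_i ∧ dx_j.
Expand each term, using dx_k ∧ dx_i ∧ dx_j = sgn(permutation) dx_{(a)} ∧ dx_{(b)} ∧ dx_{(c)} with (a < b < c) sorted:
  d(z*(-2*x + y)) includes (∂/∂z)(z*(-2*x + y)) dz = (-2*x + y) dz, which multiplied by dx ∧ dy gives (-2*x + y) dx ∧ dy ∧ dz
Collecting like 3-forms: d(omega) = (-2*x + y) dx ∧ dy ∧ dz.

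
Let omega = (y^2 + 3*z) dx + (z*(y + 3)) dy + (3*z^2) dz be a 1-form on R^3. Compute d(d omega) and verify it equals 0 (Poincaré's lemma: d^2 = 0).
d(d omega) = 0

Step 1: d omega = sum_{i<j} (∂f_j/∂x_i - ∂f_i/∂x_j) dx_i ∧ dx_j:
  coeff of dx ∧ dy: -2*y
  coeff of dx ∧ dz: -3
  coeff of dy ∧ dz: -y - 3
Step 2: Apply d again to each 2-form coefficient. The only possible 3-form in R^3 is dx ∧ dy ∧ dz, with coefficient
  ∂(coeff of dy∧dz)/∂x - ∂(coeff of dx∧dz)/∂y + ∂(coeff of dx∧dy)/∂z
  = ∂/∂x (-y - 3) - ∂/∂y (-3) + ∂/∂z (-2*y).
Each of these terms simplifies to sums of mixed partials that cancel in pairs. The result is 0 (by equality of mixed partials for smooth functions — Schwarz / Clairaut).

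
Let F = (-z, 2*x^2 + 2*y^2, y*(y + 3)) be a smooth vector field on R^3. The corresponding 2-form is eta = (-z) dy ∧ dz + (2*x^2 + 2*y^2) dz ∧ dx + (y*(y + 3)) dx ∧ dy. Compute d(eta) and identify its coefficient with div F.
d(eta) = (4*y) dx ∧ dy ∧ dz; div F = 4*y

For a 2-form in R^3 of the form above, applying d gives a 3-form with coefficient ∂P/∂x + ∂Q/∂y + ∂R/∂z:
  ∂P/∂x = 0
  ∂Q/∂y = 4*y
  ∂R/∂z = 0
Sum = 4*y, which is exactly div F.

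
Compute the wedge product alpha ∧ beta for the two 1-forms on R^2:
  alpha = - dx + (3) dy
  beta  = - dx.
alpha ∧ beta = (3) dx ∧ dy

Distribute the wedge, using dx_i ∧ dx_j = -dx_j ∧ dx_i and dx_i ∧ dx_i = 0. For each pair (i, j) with i < j, the coefficient of dx_i ∧ dx_j in alpha ∧ beta is (alpha_i * beta_j - alpha_j * beta_i). Collecting: alpha ∧ beta = (3) dx ∧ dy.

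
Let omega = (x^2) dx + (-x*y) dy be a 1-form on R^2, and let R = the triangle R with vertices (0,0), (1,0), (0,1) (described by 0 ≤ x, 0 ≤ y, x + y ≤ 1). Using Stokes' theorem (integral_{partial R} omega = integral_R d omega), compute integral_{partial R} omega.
integral_(partial R) omega = -1/6

Stokes: integral_partial_R omega = integral_R d omega with d omega = (∂Q/∂x - ∂P/∂y) dx ∧ dy.
  ∂Q/∂x = -y
  ∂P/∂y = 0
  integrand = ∂Q/∂x - ∂P/∂y = -y.
Integrating over R: integral_0^1 integral_0^{1-x} (-y) dy dx = -1/6.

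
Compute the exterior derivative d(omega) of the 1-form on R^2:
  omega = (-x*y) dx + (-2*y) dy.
d(omega) = (x) dx ∧ dy

For a 1-form omega = sum_i f_i dx_i, the exterior derivative is
  d(omega) = sum_{i < j} (∂f_j/∂x_i - ∂f_i/∂x_j) dx_i ∧ dx_j.
  coefficient of dx ∧ dy: ∂f_2/∂x - ∂f_1/∂y = ∂(-2*y)/∂x - ∂(-x*y)/∂y = x
Assembling: d(omega) = (x) dx ∧ dy.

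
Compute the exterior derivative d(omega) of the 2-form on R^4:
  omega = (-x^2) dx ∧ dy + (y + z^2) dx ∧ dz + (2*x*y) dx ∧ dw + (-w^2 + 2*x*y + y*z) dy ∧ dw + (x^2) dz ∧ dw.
d(omega) = (-1) dx ∧ dy ∧ dz + (-2*x + 2*y) dx ∧ dy ∧ dw + (-y) dy ∧ dz ∧ dw + (2*x) dx ∧ dz ∧ dw

For a 2-form omega = sum_{i<j} g_{ij} dx_i ∧ dx_j, the exterior derivative is
  d(omega) = sum_{i<j} d(g_{ij}) ∧ dx_i ∧ dx_j = sum_{i<j, k} (∂g_{ij}/∂x_k) dx_k ∧ dx_i ∧ dx_j.
Expand each term, using dx_k ∧ dx_i ∧ dx_j = sgn(permutation) dx_{(a)} ∧ dx_{(b)} ∧ dx_{(c)} with (a < b < c) sorted:
  d(y + z^2) includes (∂/∂y)(y + z^2) dy = (1) dy, which multiplied by dx ∧ dz gives (-1) dx ∧ dy ∧ dz
  d(2*x*y) includes (∂/∂y)(2*x*y) dy = (2*x) dy, which multiplied by dx ∧ dw gives (-2*x) dx ∧ dy ∧ dw
  d(-w^2 + 2*x*y + y*z) includes (∂/∂x)(-w^2 + 2*x*y + y*z) dx = (2*y) dx, which multiplied by dy ∧ dw gives (2*y) dx ∧ dy ∧ dw
  d(-w^2 + 2*x*y + y*z) includes (∂/∂z)(-w^2 + 2*x*y + y*z) dz = (y) dz, which multiplied by dy ∧ dw gives (-y) dy ∧ dz ∧ dw
  d(x^2) includes (∂/∂x)(x^2) dx = (2*x) dx, which multiplied by dz ∧ dw gives (2*x) dx ∧ dz ∧ dw
Collecting like 3-forms: d(omega) = (-1) dx ∧ dy ∧ dz + (-2*x + 2*y) dx ∧ dy ∧ dw + (-y) dy ∧ dz ∧ dw + (2*x) dx ∧ dz ∧ dw.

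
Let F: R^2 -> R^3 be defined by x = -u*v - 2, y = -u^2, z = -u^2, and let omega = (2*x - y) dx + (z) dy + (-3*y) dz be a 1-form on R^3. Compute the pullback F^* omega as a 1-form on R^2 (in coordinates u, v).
F^* omega = (-4*u^3 - u^2*v + 2*u*v^2 + 4*v) du + (u*(-u^2 + 2*u*v + 4)) dv

Using F^*(f dg) = (f ∘ F) d(g ∘ F), substitute each coordinate x_i by F_i(u, v) in f_i, and replace dx_i by d F_i = (∂F_i/∂u) du + (∂F_i/∂v) dv.
  For the x component: f_1(F) = u^2 - 2*u*v - 4; d F_1 = (-v) du + (-u) dv
  For the y component: f_2(F) = -u^2; d F_2 = (-2*u) du + (0) dv
  For the z component: f_3(F) = 3*u^2; d F_3 = (-2*u) du + (0) dv
Combining and collecting du, dv coefficients:
  coeff of du: -4*u^3 - u^2*v + 2*u*v^2 + 4*v
  coeff of dv: u*(-u^2 + 2*u*v + 4)
F^* omega = (-4*u^3 - u^2*v + 2*u*v^2 + 4*v) du + (u*(-u^2 + 2*u*v + 4)) dv.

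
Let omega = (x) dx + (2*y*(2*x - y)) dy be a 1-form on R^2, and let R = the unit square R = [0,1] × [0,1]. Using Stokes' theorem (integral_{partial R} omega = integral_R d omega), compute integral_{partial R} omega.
integral_(partial R) omega = 2

Stokes: integral_partial_R omega = integral_R d omega with d omega = (∂Q/∂x - ∂P/∂y) dx ∧ dy.
  ∂Q/∂x = 4*y
  ∂P/∂y = 0
  integrand = ∂Q/∂x - ∂P/∂y = 4*y.
Integrating over R: integral_0^1 integral_0^1 (4*y) dx dy = 2.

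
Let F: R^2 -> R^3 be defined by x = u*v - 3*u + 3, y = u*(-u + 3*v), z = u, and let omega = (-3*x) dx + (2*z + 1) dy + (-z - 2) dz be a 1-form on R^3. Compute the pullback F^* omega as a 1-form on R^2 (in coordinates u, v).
F^* omega = (-4*u^2 - 3*u*v^2 + 24*u*v - 30*u - 6*v + 25) du + (3*u*(-u*v + 5*u - 2)) dv

Using F^*(f dg) = (f ∘ F) d(g ∘ F), substitute each coordinate x_i by F_i(u, v) in f_i, and replace dx_i by d F_i = (∂F_i/∂u) du + (∂F_i/∂v) dv.
  For the x component: f_1(F) = -3*u*v + 9*u - 9; d F_1 = (v - 3) du + (u) dv
  For the y component: f_2(F) = 2*u + 1; d F_2 = (-2*u + 3*v) du + (3*u) dv
  For the z component: f_3(F) = -u - 2; d F_3 = (1) du + (0) dv
Combining and collecting du, dv coefficients:
  coeff of du: -4*u^2 - 3*u*v^2 + 24*u*v - 30*u - 6*v + 25
  coeff of dv: 3*u*(-u*v + 5*u - 2)
F^* omega = (-4*u^2 - 3*u*v^2 + 24*u*v - 30*u - 6*v + 25) du + (3*u*(-u*v + 5*u - 2)) dv.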